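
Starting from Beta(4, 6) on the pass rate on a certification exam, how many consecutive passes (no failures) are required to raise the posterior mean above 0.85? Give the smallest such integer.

k = 31

After k passes and 0 failures the posterior is Beta(4+k, 6), with mean (4+k)/(4+6+k).
Set (4+k)/(10+k) > 0.85 and solve: k > (0.85·10 − 4)/(1 − 0.85) = 30.000.
The smallest integer exceeding 30.000 is 31, and checking k=31: (35)/(41) = 0.8537 > 0.85.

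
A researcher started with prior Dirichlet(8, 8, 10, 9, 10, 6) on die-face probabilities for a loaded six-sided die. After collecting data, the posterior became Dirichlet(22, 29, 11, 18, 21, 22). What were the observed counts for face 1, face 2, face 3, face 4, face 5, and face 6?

For a Dirichlet(α) prior with multinomial counts c, the posterior is Dirichlet(α + c) componentwise.
Counts are posterior − prior componentwise: 22−8=14, 29−8=21, 11−10=1, 18−9=9, 21−10=11, 22−6=16.

counts (14, 21, 1, 9, 11, 16)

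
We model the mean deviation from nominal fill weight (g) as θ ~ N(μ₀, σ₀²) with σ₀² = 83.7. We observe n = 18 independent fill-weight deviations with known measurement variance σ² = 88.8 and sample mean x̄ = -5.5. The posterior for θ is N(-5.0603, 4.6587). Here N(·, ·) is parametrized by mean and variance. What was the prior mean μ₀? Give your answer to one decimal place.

μ₀ = 2.4

The posterior mean is a precision-weighted average: μ_n = (τ₀μ₀ + τ_data·x̄)/(τ₀+τ_data), with τ₀=1/σ₀² and τ_data=n/σ².
Here τ₀ = 1/83.7 = 0.011947 and τ_data = 18/88.8 = 0.202703, so τ_n = 0.214650.
Rearranging for μ₀: μ₀ = (μ_n·τ_n − τ_data·x̄)/τ₀ = (-5.0603·0.214650 − 0.202703·-5.5) / 0.011947 = 0.028673/0.011947 ≈ 2.4.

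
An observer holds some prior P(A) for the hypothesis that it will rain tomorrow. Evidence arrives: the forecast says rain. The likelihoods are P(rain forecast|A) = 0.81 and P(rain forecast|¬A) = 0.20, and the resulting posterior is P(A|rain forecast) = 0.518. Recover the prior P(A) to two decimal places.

P(A) = 0.21

In odds form, posterior odds = prior odds × likelihood ratio, so prior odds = posterior odds ÷ LR.
Posterior odds = 0.518/(1−0.518) = 1.0747. LR = 0.81/0.20 = 4.0500.
Prior odds = 1.0747/4.0500 = 0.2654, so P(A) = 0.2654/(1+0.2654) ≈ 0.21.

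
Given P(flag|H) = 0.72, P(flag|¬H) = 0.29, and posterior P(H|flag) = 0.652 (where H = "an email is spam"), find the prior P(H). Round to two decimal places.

Bayes' rule in odds form gives O(H|E) = O(H)·[P(E|H)/P(E|¬H)], hence O(H) = O(H|E)/LR.
Posterior odds = 0.652/(1−0.652) = 1.8736. LR = 0.72/0.29 = 2.4828.
Prior odds = 1.8736/2.4828 = 0.7546, so P(H) = 0.7546/(1+0.7546) ≈ 0.43.

P(H) = 0.43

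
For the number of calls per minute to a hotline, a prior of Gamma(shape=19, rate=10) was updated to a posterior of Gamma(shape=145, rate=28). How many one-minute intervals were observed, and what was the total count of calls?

n = 18 one-minute intervals with total 126 calls

A Gamma(α, β) prior (rate parametrization) on a Poisson rate with n observations summing to S gives posterior Gamma(α+S, β+n).
Matching: Σxᵢ = 145 − 19 = 126 and n = 28 − 10 = 18.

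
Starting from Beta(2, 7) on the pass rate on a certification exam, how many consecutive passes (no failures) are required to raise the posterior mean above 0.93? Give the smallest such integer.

k = 92

After k passes and 0 failures the posterior is Beta(2+k, 7), with mean (2+k)/(2+7+k).
Set (2+k)/(9+k) > 0.93 and solve: k > (0.93·9 − 2)/(1 − 0.93) = 91.000.
The smallest integer exceeding 91.000 is 92.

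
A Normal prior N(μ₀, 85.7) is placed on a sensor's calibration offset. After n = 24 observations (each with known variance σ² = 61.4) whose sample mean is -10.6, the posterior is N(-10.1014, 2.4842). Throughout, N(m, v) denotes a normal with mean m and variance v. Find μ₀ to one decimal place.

μ₀ = 6.6

The posterior mean is a precision-weighted average: μ_n = (τ₀μ₀ + τ_data·x̄)/(τ₀+τ_data), with τ₀=1/σ₀² and τ_data=n/σ².
Here τ₀ = 1/85.7 = 0.011669 and τ_data = 24/61.4 = 0.390879, so τ_n = 0.402548.
Rearranging for μ₀: μ₀ = (μ_n·τ_n − τ_data·x̄)/τ₀ = (-10.1014·0.402548 − 0.390879·-10.6) / 0.011669 = 0.077019/0.011669 ≈ 6.6.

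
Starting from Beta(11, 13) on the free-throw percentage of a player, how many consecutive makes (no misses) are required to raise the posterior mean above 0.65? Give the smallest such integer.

After k makes and 0 misses the posterior is Beta(11+k, 13), with mean (11+k)/(11+13+k).
Set (11+k)/(24+k) > 0.65 and solve: k > (0.65·24 − 11)/(1 − 0.65) = 13.143.
The smallest integer exceeding 13.143 is 14.

k = 14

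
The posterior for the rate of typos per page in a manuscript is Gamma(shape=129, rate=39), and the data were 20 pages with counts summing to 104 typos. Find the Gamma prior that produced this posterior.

Gamma(shape=25, rate=19)

Gamma–Poisson conjugacy: posterior shape = α + Σxᵢ, posterior rate = β + n.
So α = 129 − 104 = 25 and β = 39 − 20 = 19.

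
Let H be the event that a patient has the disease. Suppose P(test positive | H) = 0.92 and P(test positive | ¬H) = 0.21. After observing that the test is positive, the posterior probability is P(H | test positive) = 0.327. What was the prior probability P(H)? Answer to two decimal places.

Bayes' rule in odds form gives O(H|E) = O(H)·[P(E|H)/P(E|¬H)], hence O(H) = O(H|E)/LR.
Posterior odds = 0.327/(1−0.327) = 0.4859. LR = 0.92/0.21 = 4.3810.
Prior odds = 0.4859/4.3810 = 0.1109, so P(H) = 0.1109/(1+0.1109) ≈ 0.10.

P(H) = 0.10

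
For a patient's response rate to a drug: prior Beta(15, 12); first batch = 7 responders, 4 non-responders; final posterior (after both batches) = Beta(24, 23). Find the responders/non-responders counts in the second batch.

2 responders and 7 non-responders

Sequential conjugate updates are equivalent to a single update on the pooled data, so total successes = posterior α − prior α and total failures = posterior β − prior β.
Total across both batches: 24−15=9 responders, 23−12=11 non-responders.
Subtract the first batch: 9−7=2 responders and 11−4=7 non-responders.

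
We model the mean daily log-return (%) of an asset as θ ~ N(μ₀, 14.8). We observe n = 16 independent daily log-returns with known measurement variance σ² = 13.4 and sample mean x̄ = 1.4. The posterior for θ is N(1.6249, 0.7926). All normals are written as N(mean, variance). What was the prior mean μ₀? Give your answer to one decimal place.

μ₀ = 5.6

The posterior mean is a precision-weighted average: μ_n = (τ₀μ₀ + τ_data·x̄)/(τ₀+τ_data), with τ₀=1/σ₀² and τ_data=n/σ².
Here τ₀ = 1/14.8 = 0.067568 and τ_data = 16/13.4 = 1.194030, so τ_n = 1.261598.
Rearranging for μ₀: μ₀ = (μ_n·τ_n − τ_data·x̄)/τ₀ = (1.6249·1.261598 − 1.194030·1.4) / 0.067568 = 0.378329/0.067568 ≈ 5.6.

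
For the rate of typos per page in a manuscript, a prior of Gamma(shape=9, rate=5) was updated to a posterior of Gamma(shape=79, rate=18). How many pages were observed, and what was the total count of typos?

A Gamma(α, β) prior (rate parametrization) on a Poisson rate with n observations summing to S gives posterior Gamma(α+S, β+n).
Matching: Σxᵢ = 79 − 9 = 70 and n = 18 − 5 = 13.

n = 13 pages with total 70 typos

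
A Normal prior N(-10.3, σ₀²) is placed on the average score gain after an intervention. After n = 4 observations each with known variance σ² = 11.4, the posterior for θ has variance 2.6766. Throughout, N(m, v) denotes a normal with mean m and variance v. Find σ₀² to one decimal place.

σ₀² = 44.0

For the Normal–Normal model with known σ², precisions add: τ_n = τ₀ + n/σ².
So 1/σ₀² = 1/2.6766 − 4/11.4 = 0.373608 − 0.350877 = 0.022731.
Hence σ₀² = 1/0.022731 ≈ 44.0.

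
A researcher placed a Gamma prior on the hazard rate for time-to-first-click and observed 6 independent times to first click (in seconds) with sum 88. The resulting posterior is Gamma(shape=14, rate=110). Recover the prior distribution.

Gamma(shape=8, rate=22)

For an exponential likelihood with a Gamma(α, β) prior on the rate, n observations with total T give posterior Gamma(α+n, β+T).
So α = 14 − 6 = 8 and β = 110 − 88 = 22.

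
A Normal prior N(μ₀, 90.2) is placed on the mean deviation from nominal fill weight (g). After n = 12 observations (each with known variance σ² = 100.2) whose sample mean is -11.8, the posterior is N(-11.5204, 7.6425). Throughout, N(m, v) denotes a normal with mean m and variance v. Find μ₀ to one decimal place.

With known observation variance, the Normal–Normal posterior has precision τ_n = τ₀ + n/σ² and mean μ_n = (τ₀μ₀ + (n/σ²)x̄)/τ_n.
Here τ₀ = 1/90.2 = 0.011086 and τ_data = 12/100.2 = 0.119760, so τ_n = 0.130846.
Rearranging for μ₀: μ₀ = (μ_n·τ_n − τ_data·x̄)/τ₀ = (-11.5204·0.130846 − 0.119760·-11.8) / 0.011086 = -0.094230/0.011086 ≈ -8.5.

μ₀ = -8.5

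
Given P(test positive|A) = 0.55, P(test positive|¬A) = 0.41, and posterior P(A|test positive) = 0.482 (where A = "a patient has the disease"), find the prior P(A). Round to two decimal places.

P(A) = 0.41

In odds form, posterior odds = prior odds × likelihood ratio, so prior odds = posterior odds ÷ LR.
Posterior odds = 0.482/(1−0.482) = 0.9305. LR = 0.55/0.41 = 1.3415.
Prior odds = 0.9305/1.3415 = 0.6936, so P(A) = 0.6936/(1+0.6936) ≈ 0.41.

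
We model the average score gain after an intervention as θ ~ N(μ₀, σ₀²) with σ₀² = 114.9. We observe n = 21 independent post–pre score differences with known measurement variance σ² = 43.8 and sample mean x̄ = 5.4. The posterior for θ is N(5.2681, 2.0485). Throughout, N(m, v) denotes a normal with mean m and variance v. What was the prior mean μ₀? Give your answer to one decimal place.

With known observation variance, the Normal–Normal posterior has precision τ_n = τ₀ + n/σ² and mean μ_n = (τ₀μ₀ + (n/σ²)x̄)/τ_n.
Here τ₀ = 1/114.9 = 0.008703 and τ_data = 21/43.8 = 0.479452, so τ_n = 0.488155.
Rearranging for μ₀: μ₀ = (μ_n·τ_n − τ_data·x̄)/τ₀ = (5.2681·0.488155 − 0.479452·5.4) / 0.008703 = -0.017391/0.008703 ≈ -2.0.

μ₀ = -2.0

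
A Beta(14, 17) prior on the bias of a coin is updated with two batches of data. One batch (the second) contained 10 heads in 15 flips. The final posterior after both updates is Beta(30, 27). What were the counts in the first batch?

6 heads and 5 tails

Because Beta–binomial updating is additive in the counts, the combined data contributed (α_post−α_prior, β_post−β_prior) successes and failures.
Total across both batches: 30−14=16 heads, 27−17=10 tails.
Subtract the second batch: 16−10=6 heads and 10−5=5 tails.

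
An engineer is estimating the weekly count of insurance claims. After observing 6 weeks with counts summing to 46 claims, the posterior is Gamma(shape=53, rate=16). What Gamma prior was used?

A Gamma(α, β) prior (rate parametrization) on a Poisson rate with n observations summing to S gives posterior Gamma(α+S, β+n).
So α = 53 − 46 = 7 and β = 16 − 6 = 10.

Gamma(shape=7, rate=10)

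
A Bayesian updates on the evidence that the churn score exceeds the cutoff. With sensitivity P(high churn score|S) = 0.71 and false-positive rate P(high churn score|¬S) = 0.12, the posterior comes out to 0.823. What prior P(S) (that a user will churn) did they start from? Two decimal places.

P(S) = 0.44

In odds form, posterior odds = prior odds × likelihood ratio, so prior odds = posterior odds ÷ LR.
Posterior odds = 0.823/(1−0.823) = 4.6497. LR = 0.71/0.12 = 5.9167.
Prior odds = 4.6497/5.9167 = 0.7859, so P(S) = 0.7859/(1+0.7859) ≈ 0.44.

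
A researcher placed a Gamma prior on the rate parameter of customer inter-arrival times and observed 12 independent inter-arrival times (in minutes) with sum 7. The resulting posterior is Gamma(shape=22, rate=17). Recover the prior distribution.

For an exponential likelihood with a Gamma(α, β) prior on the rate, n observations with total T give posterior Gamma(α+n, β+T).
So α = 22 − 12 = 10 and β = 17 − 7 = 10.

Gamma(shape=10, rate=10)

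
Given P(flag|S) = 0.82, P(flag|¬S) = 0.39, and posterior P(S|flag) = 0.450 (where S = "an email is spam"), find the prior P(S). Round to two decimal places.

P(S) = 0.28

Bayes' rule in odds form gives O(S|E) = O(S)·[P(E|S)/P(E|¬S)], hence O(S) = O(S|E)/LR.
Posterior odds = 0.450/(1−0.450) = 0.8182. LR = 0.82/0.39 = 2.1026.
Prior odds = 0.8182/2.1026 = 0.3891, so P(S) = 0.3891/(1+0.3891) ≈ 0.28.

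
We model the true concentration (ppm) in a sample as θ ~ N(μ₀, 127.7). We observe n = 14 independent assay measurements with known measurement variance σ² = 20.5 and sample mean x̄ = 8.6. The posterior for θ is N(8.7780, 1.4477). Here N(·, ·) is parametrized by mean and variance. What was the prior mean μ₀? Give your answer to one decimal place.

μ₀ = 24.3

With known observation variance, the Normal–Normal posterior has precision τ_n = τ₀ + n/σ² and mean μ_n = (τ₀μ₀ + (n/σ²)x̄)/τ_n.
Here τ₀ = 1/127.7 = 0.007831 and τ_data = 14/20.5 = 0.682927, so τ_n = 0.690758.
Rearranging for μ₀: μ₀ = (μ_n·τ_n − τ_data·x̄)/τ₀ = (8.7780·0.690758 − 0.682927·8.6) / 0.007831 = 0.190302/0.007831 ≈ 24.3.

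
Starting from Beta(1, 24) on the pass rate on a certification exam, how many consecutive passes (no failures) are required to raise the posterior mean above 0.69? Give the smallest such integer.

k = 53

After k passes and 0 failures the posterior is Beta(1+k, 24), with mean (1+k)/(1+24+k).
Set (1+k)/(25+k) > 0.69 and solve: k > (0.69·25 − 1)/(1 − 0.69) = 52.419.
The smallest integer exceeding 52.419 is 53.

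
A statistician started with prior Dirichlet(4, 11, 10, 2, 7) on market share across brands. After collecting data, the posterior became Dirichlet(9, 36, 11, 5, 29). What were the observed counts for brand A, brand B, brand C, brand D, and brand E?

counts (5, 25, 1, 3, 22)

For a Dirichlet(α) prior with multinomial counts c, the posterior is Dirichlet(α + c) componentwise.
Counts are posterior − prior componentwise: 9−4=5, 36−11=25, 11−10=1, 5−2=3, 29−7=22.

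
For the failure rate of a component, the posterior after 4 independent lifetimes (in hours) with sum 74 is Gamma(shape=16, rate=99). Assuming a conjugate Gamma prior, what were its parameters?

Gamma(shape=12, rate=25)

For an exponential likelihood with a Gamma(α, β) prior on the rate, n observations with total T give posterior Gamma(α+n, β+T).
So α = 16 − 4 = 12 and β = 99 − 74 = 25.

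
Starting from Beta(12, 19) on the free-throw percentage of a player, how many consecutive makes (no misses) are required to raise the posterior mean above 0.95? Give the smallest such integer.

k = 350

After k makes and 0 misses the posterior is Beta(12+k, 19), with mean (12+k)/(12+19+k).
Set (12+k)/(31+k) > 0.95 and solve: k > (0.95·31 − 12)/(1 − 0.95) = 349.000.
The smallest integer exceeding 349.000 is 350.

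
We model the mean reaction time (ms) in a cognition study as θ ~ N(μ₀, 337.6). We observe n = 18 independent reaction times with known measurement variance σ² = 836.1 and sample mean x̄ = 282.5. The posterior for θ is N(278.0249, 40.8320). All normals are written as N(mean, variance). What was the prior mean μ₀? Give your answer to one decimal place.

With known observation variance, the Normal–Normal posterior has precision τ_n = τ₀ + n/σ² and mean μ_n = (τ₀μ₀ + (n/σ²)x̄)/τ_n.
Here τ₀ = 1/337.6 = 0.002962 and τ_data = 18/836.1 = 0.021529, so τ_n = 0.024491.
Rearranging for μ₀: μ₀ = (μ_n·τ_n − τ_data·x̄)/τ₀ = (278.0249·0.024491 − 0.021529·282.5) / 0.002962 = 0.727165/0.002962 ≈ 245.5.

μ₀ = 245.5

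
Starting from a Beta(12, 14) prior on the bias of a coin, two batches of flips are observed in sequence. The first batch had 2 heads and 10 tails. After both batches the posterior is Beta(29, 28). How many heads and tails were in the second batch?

Because Beta–binomial updating is additive in the counts, the combined data contributed (α_post−α_prior, β_post−β_prior) successes and failures.
Total across both batches: 29−12=17 heads, 28−14=14 tails.
Subtract the first batch: 17−2=15 heads and 14−10=4 tails.

15 heads and 4 tails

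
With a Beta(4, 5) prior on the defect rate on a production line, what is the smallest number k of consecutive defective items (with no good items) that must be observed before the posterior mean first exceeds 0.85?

k = 25

After k defective items and 0 good items the posterior is Beta(4+k, 5), with mean (4+k)/(4+5+k).
Set (4+k)/(9+k) > 0.85 and solve: k > (0.85·9 − 4)/(1 − 0.85) = 24.333.
The smallest integer exceeding 24.333 is 25.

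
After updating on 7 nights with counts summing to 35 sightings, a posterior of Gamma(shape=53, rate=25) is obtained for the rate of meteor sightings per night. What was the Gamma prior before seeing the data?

Gamma–Poisson conjugacy: posterior shape = α + Σxᵢ, posterior rate = β + n.
So α = 53 − 35 = 18 and β = 25 − 7 = 18.

Gamma(shape=18, rate=18)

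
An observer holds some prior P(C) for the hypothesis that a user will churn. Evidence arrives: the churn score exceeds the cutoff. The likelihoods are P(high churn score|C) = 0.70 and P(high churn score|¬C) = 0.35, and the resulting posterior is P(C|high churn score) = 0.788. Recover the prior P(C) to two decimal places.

Bayes' rule in odds form gives O(C|E) = O(C)·[P(E|C)/P(E|¬C)], hence O(C) = O(C|E)/LR.
Posterior odds = 0.788/(1−0.788) = 3.7170. LR = 0.70/0.35 = 2.0000.
Prior odds = 3.7170/2.0000 = 1.8585, so P(C) = 1.8585/(1+1.8585) ≈ 0.65.

P(C) = 0.65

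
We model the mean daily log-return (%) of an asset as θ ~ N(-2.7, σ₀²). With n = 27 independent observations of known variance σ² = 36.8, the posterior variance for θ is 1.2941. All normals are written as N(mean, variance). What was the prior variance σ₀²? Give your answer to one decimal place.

Posterior precision equals prior precision plus data precision: 1/σ_n² = 1/σ₀² + n/σ².
So 1/σ₀² = 1/1.2941 − 27/36.8 = 0.772738 − 0.733696 = 0.039042.
Hence σ₀² = 1/0.039042 ≈ 25.6.

σ₀² = 25.6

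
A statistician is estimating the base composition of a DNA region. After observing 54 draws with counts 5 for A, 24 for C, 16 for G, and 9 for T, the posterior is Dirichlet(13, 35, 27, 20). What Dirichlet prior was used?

For a Dirichlet(α) prior with multinomial counts c, the posterior is Dirichlet(α + c) componentwise.
Subtract each count from the matching posterior parameter: 13−5=8, 35−24=11, 27−16=11, 20−9=11.

Dirichlet(8, 11, 11, 11)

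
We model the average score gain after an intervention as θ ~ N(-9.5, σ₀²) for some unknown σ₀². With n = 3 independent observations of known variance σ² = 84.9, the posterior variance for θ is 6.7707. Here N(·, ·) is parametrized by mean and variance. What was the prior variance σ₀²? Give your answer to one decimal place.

σ₀² = 8.9

Posterior precision equals prior precision plus data precision: 1/σ_n² = 1/σ₀² + n/σ².
So 1/σ₀² = 1/6.7707 − 3/84.9 = 0.147695 − 0.035336 = 0.112359.
Hence σ₀² = 1/0.112359 ≈ 8.9.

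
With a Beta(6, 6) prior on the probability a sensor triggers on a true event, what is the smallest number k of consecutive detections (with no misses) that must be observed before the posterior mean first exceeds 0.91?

After k detections and 0 misses the posterior is Beta(6+k, 6), with mean (6+k)/(6+6+k).
Set (6+k)/(12+k) > 0.91 and solve: k > (0.91·12 − 6)/(1 − 0.91) = 54.667.
The smallest integer exceeding 54.667 is 55, and checking k=55: (61)/(67) = 0.9104 > 0.91.

k = 55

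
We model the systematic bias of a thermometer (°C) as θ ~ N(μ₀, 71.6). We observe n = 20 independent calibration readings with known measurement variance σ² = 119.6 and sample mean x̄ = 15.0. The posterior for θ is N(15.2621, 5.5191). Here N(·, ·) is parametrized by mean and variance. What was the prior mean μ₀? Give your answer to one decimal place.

With known observation variance, the Normal–Normal posterior has precision τ_n = τ₀ + n/σ² and mean μ_n = (τ₀μ₀ + (n/σ²)x̄)/τ_n.
Here τ₀ = 1/71.6 = 0.013966 and τ_data = 20/119.6 = 0.167224, so τ_n = 0.181190.
Rearranging for μ₀: μ₀ = (μ_n·τ_n − τ_data·x̄)/τ₀ = (15.2621·0.181190 − 0.167224·15.0) / 0.013966 = 0.256980/0.013966 ≈ 18.4.

μ₀ = 18.4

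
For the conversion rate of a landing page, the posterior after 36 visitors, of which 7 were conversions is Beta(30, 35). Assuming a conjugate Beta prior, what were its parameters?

Beta(23, 6)

Under Beta–binomial conjugacy the posterior parameters are (a+s, b+f).
So a = 30 − 7 = 23 and b = 35 − 29 = 6.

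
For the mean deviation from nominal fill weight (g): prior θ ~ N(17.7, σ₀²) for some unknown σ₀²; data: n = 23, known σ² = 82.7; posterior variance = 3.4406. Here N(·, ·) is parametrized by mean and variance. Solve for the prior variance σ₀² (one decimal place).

σ₀² = 79.8

For the Normal–Normal model with known σ², precisions add: τ_n = τ₀ + n/σ².
So 1/σ₀² = 1/3.4406 − 23/82.7 = 0.290647 − 0.278114 = 0.012533.
Hence σ₀² = 1/0.012533 ≈ 79.8.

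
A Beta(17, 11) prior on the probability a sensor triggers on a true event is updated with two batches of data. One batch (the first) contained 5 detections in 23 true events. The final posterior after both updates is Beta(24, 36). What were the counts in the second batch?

Sequential conjugate updates are equivalent to a single update on the pooled data, so total successes = posterior α − prior α and total failures = posterior β − prior β.
Total across both batches: 24−17=7 detections, 36−11=25 misses.
Subtract the first batch: 7−5=2 detections and 25−18=7 misses.

2 detections and 7 misses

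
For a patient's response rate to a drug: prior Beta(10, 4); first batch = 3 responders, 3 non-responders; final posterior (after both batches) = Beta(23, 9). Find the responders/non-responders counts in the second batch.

10 responders and 2 non-responders

Sequential conjugate updates are equivalent to a single update on the pooled data, so total successes = posterior α − prior α and total failures = posterior β − prior β.
Total across both batches: 23−10=13 responders, 9−4=5 non-responders.
Subtract the first batch: 13−3=10 responders and 5−3=2 non-responders.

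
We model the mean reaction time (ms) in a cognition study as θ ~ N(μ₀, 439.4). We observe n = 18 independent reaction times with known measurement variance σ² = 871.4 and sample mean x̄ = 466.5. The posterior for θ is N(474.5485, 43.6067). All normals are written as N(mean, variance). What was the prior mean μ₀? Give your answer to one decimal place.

μ₀ = 547.6

With known observation variance, the Normal–Normal posterior has precision τ_n = τ₀ + n/σ² and mean μ_n = (τ₀μ₀ + (n/σ²)x̄)/τ_n.
Here τ₀ = 1/439.4 = 0.002276 and τ_data = 18/871.4 = 0.020656, so τ_n = 0.022932.
Rearranging for μ₀: μ₀ = (μ_n·τ_n − τ_data·x̄)/τ₀ = (474.5485·0.022932 − 0.020656·466.5) / 0.002276 = 1.246322/0.002276 ≈ 547.6.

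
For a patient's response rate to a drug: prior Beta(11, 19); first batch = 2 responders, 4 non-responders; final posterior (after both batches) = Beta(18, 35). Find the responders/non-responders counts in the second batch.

Because Beta–binomial updating is additive in the counts, the combined data contributed (α_post−α_prior, β_post−β_prior) successes and failures.
Total across both batches: 18−11=7 responders, 35−19=16 non-responders.
Subtract the first batch: 7−2=5 responders and 16−4=12 non-responders.

5 responders and 12 non-responders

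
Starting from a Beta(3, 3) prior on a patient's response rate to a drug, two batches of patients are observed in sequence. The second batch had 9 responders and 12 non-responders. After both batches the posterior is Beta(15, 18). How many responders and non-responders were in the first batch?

3 responders and 3 non-responders

Sequential conjugate updates are equivalent to a single update on the pooled data, so total successes = posterior α − prior α and total failures = posterior β − prior β.
Total across both batches: 15−3=12 responders, 18−3=15 non-responders.
Subtract the second batch: 12−9=3 responders and 15−12=3 non-responders.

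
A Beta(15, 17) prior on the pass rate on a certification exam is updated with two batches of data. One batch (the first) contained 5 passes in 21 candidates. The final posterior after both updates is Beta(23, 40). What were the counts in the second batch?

3 passes and 7 failures

Because Beta–binomial updating is additive in the counts, the combined data contributed (α_post−α_prior, β_post−β_prior) successes and failures.
Total across both batches: 23−15=8 passes, 40−17=23 failures.
Subtract the first batch: 8−5=3 passes and 23−16=7 failures.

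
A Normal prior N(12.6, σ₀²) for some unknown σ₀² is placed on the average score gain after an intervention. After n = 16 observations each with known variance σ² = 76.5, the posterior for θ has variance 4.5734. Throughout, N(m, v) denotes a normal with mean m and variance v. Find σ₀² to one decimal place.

σ₀² = 105.2

For the Normal–Normal model with known σ², precisions add: τ_n = τ₀ + n/σ².
So 1/σ₀² = 1/4.5734 − 16/76.5 = 0.218656 − 0.209150 = 0.009506.
Hence σ₀² = 1/0.009506 ≈ 105.2.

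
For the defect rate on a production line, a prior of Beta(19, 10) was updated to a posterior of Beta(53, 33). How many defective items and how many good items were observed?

A Beta(a, b) prior with s successes and f failures in binomial data gives a Beta(a+s, b+f) posterior.
So s = 53 − 19 = 34 and f = 33 − 10 = 23.

34 defective items and 23 good items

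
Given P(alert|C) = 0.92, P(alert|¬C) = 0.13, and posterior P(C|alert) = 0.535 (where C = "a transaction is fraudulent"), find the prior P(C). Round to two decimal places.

Bayes' rule in odds form gives O(C|E) = O(C)·[P(E|C)/P(E|¬C)], hence O(C) = O(C|E)/LR.
Posterior odds = 0.535/(1−0.535) = 1.1505. LR = 0.92/0.13 = 7.0769.
Prior odds = 1.1505/7.0769 = 0.1626, so P(C) = 0.1626/(1+0.1626) ≈ 0.14.

P(C) = 0.14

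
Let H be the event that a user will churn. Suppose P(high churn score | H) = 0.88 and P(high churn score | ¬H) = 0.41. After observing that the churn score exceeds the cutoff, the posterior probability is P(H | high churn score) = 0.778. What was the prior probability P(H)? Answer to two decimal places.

P(H) = 0.62

Bayes' rule in odds form gives O(H|E) = O(H)·[P(E|H)/P(E|¬H)], hence O(H) = O(H|E)/LR.
Posterior odds = 0.778/(1−0.778) = 3.5045. LR = 0.88/0.41 = 2.1463.
Prior odds = 3.5045/2.1463 = 1.6328, so P(H) = 1.6328/(1+1.6328) ≈ 0.62.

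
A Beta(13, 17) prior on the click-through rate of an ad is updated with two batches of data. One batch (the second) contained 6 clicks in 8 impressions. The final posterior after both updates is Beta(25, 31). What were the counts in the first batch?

6 clicks and 12 non-clicks

Because Beta–binomial updating is additive in the counts, the combined data contributed (α_post−α_prior, β_post−β_prior) successes and failures.
Total across both batches: 25−13=12 clicks, 31−17=14 non-clicks.
Subtract the second batch: 12−6=6 clicks and 14−2=12 non-clicks.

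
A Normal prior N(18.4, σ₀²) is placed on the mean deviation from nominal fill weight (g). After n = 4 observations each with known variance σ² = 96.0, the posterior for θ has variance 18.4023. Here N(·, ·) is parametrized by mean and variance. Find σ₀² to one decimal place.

For the Normal–Normal model with known σ², precisions add: τ_n = τ₀ + n/σ².
So 1/σ₀² = 1/18.4023 − 4/96.0 = 0.054341 − 0.041667 = 0.012674.
Hence σ₀² = 1/0.012674 ≈ 78.9.

σ₀² = 78.9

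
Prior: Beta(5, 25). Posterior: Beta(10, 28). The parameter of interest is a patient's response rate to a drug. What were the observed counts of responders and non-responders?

5 responders and 3 non-responders

Under Beta–binomial conjugacy the posterior parameters are (a+s, b+f).
Match parameters: s=10−5=5, f=28−25=3.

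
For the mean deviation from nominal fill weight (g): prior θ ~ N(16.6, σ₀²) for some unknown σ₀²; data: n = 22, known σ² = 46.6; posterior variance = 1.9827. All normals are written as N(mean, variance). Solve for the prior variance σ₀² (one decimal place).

Posterior precision equals prior precision plus data precision: 1/σ_n² = 1/σ₀² + n/σ².
So 1/σ₀² = 1/1.9827 − 22/46.6 = 0.504363 − 0.472103 = 0.032260.
Hence σ₀² = 1/0.032260 ≈ 31.0.

σ₀² = 31.0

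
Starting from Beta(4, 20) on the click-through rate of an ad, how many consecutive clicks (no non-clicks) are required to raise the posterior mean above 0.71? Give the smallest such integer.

After k clicks and 0 non-clicks the posterior is Beta(4+k, 20), with mean (4+k)/(4+20+k).
Set (4+k)/(24+k) > 0.71 and solve: k > (0.71·24 − 4)/(1 − 0.71) = 44.966.
The smallest integer exceeding 44.966 is 45.

k = 45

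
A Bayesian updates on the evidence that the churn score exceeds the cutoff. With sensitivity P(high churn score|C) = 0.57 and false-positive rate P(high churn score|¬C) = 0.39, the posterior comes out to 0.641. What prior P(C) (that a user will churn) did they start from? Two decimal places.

Bayes' rule in odds form gives O(C|E) = O(C)·[P(E|C)/P(E|¬C)], hence O(C) = O(C|E)/LR.
Posterior odds = 0.641/(1−0.641) = 1.7855. LR = 0.57/0.39 = 1.4615.
Prior odds = 1.7855/1.4615 = 1.2217, so P(C) = 1.2217/(1+1.2217) ≈ 0.55.

P(C) = 0.55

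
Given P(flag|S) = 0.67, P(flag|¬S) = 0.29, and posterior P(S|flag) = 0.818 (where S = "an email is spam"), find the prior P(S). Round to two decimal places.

In odds form, posterior odds = prior odds × likelihood ratio, so prior odds = posterior odds ÷ LR.
Posterior odds = 0.818/(1−0.818) = 4.4945. LR = 0.67/0.29 = 2.3103.
Prior odds = 4.4945/2.3103 = 1.9454, so P(S) = 1.9454/(1+1.9454) ≈ 0.66.

P(S) = 0.66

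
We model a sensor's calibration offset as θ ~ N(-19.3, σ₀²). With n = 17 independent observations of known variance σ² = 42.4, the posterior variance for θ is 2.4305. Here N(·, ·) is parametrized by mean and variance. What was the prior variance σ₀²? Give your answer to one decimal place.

σ₀² = 95.3

Posterior precision equals prior precision plus data precision: 1/σ_n² = 1/σ₀² + n/σ².
So 1/σ₀² = 1/2.4305 − 17/42.4 = 0.411438 − 0.400943 = 0.010495.
Hence σ₀² = 1/0.010495 ≈ 95.3.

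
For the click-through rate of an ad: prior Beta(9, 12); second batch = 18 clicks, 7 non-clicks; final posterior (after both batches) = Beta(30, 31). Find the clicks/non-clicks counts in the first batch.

Sequential conjugate updates are equivalent to a single update on the pooled data, so total successes = posterior α − prior α and total failures = posterior β − prior β.
Total across both batches: 30−9=21 clicks, 31−12=19 non-clicks.
Subtract the second batch: 21−18=3 clicks and 19−7=12 non-clicks.

3 clicks and 12 non-clicks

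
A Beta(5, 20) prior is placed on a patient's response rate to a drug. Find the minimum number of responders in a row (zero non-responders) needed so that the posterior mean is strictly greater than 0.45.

k = 12

After k responders and 0 non-responders the posterior is Beta(5+k, 20), with mean (5+k)/(5+20+k).
Set (5+k)/(25+k) > 0.45 and solve: k > (0.45·25 − 5)/(1 − 0.45) = 11.364.
The smallest integer exceeding 11.364 is 12, and checking k=12: (17)/(37) = 0.4595 > 0.45.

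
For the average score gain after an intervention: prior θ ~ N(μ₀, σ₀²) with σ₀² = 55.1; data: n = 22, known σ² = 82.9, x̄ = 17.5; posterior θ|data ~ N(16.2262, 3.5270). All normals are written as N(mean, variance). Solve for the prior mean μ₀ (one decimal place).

The posterior mean is a precision-weighted average: μ_n = (τ₀μ₀ + τ_data·x̄)/(τ₀+τ_data), with τ₀=1/σ₀² and τ_data=n/σ².
Here τ₀ = 1/55.1 = 0.018149 and τ_data = 22/82.9 = 0.265380, so τ_n = 0.283529.
Rearranging for μ₀: μ₀ = (μ_n·τ_n − τ_data·x̄)/τ₀ = (16.2262·0.283529 − 0.265380·17.5) / 0.018149 = -0.043552/0.018149 ≈ -2.4.

μ₀ = -2.4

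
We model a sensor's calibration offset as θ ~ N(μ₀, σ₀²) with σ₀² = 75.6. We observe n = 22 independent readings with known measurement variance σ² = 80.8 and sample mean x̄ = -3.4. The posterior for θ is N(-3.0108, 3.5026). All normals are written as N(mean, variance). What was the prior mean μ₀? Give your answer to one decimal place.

μ₀ = 5.0

With known observation variance, the Normal–Normal posterior has precision τ_n = τ₀ + n/σ² and mean μ_n = (τ₀μ₀ + (n/σ²)x̄)/τ_n.
Here τ₀ = 1/75.6 = 0.013228 and τ_data = 22/80.8 = 0.272277, so τ_n = 0.285505.
Rearranging for μ₀: μ₀ = (μ_n·τ_n − τ_data·x̄)/τ₀ = (-3.0108·0.285505 − 0.272277·-3.4) / 0.013228 = 0.066143/0.013228 ≈ 5.0.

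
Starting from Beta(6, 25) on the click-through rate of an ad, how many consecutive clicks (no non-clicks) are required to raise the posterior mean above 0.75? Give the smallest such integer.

k = 70

After k clicks and 0 non-clicks the posterior is Beta(6+k, 25), with mean (6+k)/(6+25+k).
Set (6+k)/(31+k) > 0.75 and solve: k > (0.75·31 − 6)/(1 − 0.75) = 69.000.
The smallest integer exceeding 69.000 is 70.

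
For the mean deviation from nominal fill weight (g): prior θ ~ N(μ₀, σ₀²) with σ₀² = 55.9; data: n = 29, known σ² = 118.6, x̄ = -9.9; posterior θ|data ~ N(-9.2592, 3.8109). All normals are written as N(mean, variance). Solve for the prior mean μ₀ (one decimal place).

The posterior mean is a precision-weighted average: μ_n = (τ₀μ₀ + τ_data·x̄)/(τ₀+τ_data), with τ₀=1/σ₀² and τ_data=n/σ².
Here τ₀ = 1/55.9 = 0.017889 and τ_data = 29/118.6 = 0.244519, so τ_n = 0.262408.
Rearranging for μ₀: μ₀ = (μ_n·τ_n − τ_data·x̄)/τ₀ = (-9.2592·0.262408 − 0.244519·-9.9) / 0.017889 = -0.008950/0.017889 ≈ -0.5.

μ₀ = -0.5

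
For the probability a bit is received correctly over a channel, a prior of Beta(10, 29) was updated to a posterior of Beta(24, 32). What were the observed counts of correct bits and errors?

Under Beta–binomial conjugacy the posterior parameters are (a+s, b+f).
Match parameters: s=24−10=14, f=32−29=3.

14 correct bits and 3 errors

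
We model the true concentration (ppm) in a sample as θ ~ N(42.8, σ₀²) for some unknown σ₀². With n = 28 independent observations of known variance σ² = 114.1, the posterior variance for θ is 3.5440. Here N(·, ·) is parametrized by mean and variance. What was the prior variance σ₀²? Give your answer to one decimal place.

σ₀² = 27.2

Posterior precision equals prior precision plus data precision: 1/σ_n² = 1/σ₀² + n/σ².
So 1/σ₀² = 1/3.5440 − 28/114.1 = 0.282167 − 0.245399 = 0.036768.
Hence σ₀² = 1/0.036768 ≈ 27.2.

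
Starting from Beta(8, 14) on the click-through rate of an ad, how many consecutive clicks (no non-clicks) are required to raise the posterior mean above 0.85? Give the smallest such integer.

After k clicks and 0 non-clicks the posterior is Beta(8+k, 14), with mean (8+k)/(8+14+k).
Set (8+k)/(22+k) > 0.85 and solve: k > (0.85·22 − 8)/(1 − 0.85) = 71.333.
The smallest integer exceeding 71.333 is 72, and checking k=72: (80)/(94) = 0.8511 > 0.85.

k = 72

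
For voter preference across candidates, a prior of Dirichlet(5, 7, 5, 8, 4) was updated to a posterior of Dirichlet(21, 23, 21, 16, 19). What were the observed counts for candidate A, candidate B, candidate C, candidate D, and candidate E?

counts (16, 16, 16, 8, 15)

For a Dirichlet(α) prior with multinomial counts c, the posterior is Dirichlet(α + c) componentwise.
Counts are posterior − prior componentwise: 21−5=16, 23−7=16, 21−5=16, 16−8=8, 19−4=15.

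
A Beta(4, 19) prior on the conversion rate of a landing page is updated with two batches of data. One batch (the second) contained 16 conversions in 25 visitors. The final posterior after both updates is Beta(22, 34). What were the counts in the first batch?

2 conversions and 6 bounces

Sequential conjugate updates are equivalent to a single update on the pooled data, so total successes = posterior α − prior α and total failures = posterior β − prior β.
Total across both batches: 22−4=18 conversions, 34−19=15 bounces.
Subtract the second batch: 18−16=2 conversions and 15−9=6 bounces.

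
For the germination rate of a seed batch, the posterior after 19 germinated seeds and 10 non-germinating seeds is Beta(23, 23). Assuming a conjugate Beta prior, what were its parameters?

A Beta(a, b) prior with s successes and f failures in binomial data gives a Beta(a+s, b+f) posterior.
Subtract the data counts: 23−19=4, 23−10=13.

Beta(4, 13)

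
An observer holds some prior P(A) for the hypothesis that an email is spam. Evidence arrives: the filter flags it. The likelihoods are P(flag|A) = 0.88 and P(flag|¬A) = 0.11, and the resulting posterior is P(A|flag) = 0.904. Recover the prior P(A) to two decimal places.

P(A) = 0.54

Bayes' rule in odds form gives O(A|E) = O(A)·[P(E|A)/P(E|¬A)], hence O(A) = O(A|E)/LR.
Posterior odds = 0.904/(1−0.904) = 9.4167. LR = 0.88/0.11 = 8.0000.
Prior odds = 9.4167/8.0000 = 1.1771, so P(A) = 1.1771/(1+1.1771) ≈ 0.54.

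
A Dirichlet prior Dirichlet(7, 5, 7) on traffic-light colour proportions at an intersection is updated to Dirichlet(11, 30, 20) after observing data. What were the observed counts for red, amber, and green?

counts (4, 25, 13)

For a Dirichlet(α) prior with multinomial counts c, the posterior is Dirichlet(α + c) componentwise.
Counts are posterior − prior componentwise: 11−7=4, 30−5=25, 20−7=13.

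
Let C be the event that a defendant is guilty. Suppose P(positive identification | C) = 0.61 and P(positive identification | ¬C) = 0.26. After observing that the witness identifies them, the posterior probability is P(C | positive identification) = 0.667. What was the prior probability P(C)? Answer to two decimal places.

P(C) = 0.46

Bayes' rule in odds form gives O(C|E) = O(C)·[P(E|C)/P(E|¬C)], hence O(C) = O(C|E)/LR.
Posterior odds = 0.667/(1−0.667) = 2.0030. LR = 0.61/0.26 = 2.3462.
Prior odds = 2.0030/2.3462 = 0.8537, so P(C) = 0.8537/(1+0.8537) ≈ 0.46.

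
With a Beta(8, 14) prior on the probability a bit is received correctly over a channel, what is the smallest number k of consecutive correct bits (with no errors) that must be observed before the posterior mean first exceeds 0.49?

After k correct bits and 0 errors the posterior is Beta(8+k, 14), with mean (8+k)/(8+14+k).
Set (8+k)/(22+k) > 0.49 and solve: k > (0.49·22 − 8)/(1 − 0.49) = 5.451.
The smallest integer exceeding 5.451 is 6, and checking k=6: (14)/(28) = 0.5000 > 0.49.

k = 6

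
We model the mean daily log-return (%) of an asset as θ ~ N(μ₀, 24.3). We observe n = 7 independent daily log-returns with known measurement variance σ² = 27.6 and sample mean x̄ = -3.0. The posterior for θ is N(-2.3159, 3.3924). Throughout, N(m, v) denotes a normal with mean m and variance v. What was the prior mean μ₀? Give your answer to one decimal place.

μ₀ = 1.9

The posterior mean is a precision-weighted average: μ_n = (τ₀μ₀ + τ_data·x̄)/(τ₀+τ_data), with τ₀=1/σ₀² and τ_data=n/σ².
Here τ₀ = 1/24.3 = 0.041152 and τ_data = 7/27.6 = 0.253623, so τ_n = 0.294775.
Rearranging for μ₀: μ₀ = (μ_n·τ_n − τ_data·x̄)/τ₀ = (-2.3159·0.294775 − 0.253623·-3.0) / 0.041152 = 0.078200/0.041152 ≈ 1.9.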